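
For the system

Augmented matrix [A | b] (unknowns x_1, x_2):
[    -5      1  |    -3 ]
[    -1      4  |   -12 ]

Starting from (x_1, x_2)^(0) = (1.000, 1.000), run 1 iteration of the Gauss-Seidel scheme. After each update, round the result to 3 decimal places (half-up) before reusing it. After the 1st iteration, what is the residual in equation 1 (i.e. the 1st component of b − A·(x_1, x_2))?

Iteration 1:
  x_1 = (-3 - (1)·1.000) / (-5) = 0.800
  x_2 = (-12 - (-1)·0.800) / (4) = -2.800
Residual b − A·x = (3.800, 0.000)

3.800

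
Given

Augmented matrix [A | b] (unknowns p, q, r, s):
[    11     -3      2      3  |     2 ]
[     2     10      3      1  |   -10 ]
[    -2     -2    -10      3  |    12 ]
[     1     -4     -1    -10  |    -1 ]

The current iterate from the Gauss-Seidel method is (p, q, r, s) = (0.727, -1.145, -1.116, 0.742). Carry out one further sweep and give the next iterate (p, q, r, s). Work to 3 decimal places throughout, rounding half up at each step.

(-0.130, -0.713, -0.809, 0.453)

One sweep:
  p = (2 - (-3)·-1.145 - (2)·-1.116 - (3)·0.742) / (11) = -0.130
  q = (-10 - (2)·-0.130 - (3)·-1.116 - (1)·0.742) / (10) = -0.713
  r = (12 - (-2)·-0.130 - (-2)·-0.713 - (3)·0.742) / (-10) = -0.809
  s = (-1 - (1)·-0.130 - (-4)·-0.713 - (-1)·-0.809) / (-10) = 0.453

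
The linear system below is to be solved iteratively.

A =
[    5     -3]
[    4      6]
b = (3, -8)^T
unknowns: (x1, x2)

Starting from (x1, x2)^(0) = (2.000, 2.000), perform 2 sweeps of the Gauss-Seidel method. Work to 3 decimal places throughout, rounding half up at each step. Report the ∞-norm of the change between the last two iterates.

Iteration 1:
  x1 = (3 - (-3)·2.000) / (5) = 1.800
  x2 = (-8 - (4)·1.800) / (6) = -2.533
Iteration 2:
  x1 = (3 - (-3)·-2.533) / (5) = -0.920
  x2 = (-8 - (4)·-0.920) / (6) = -0.720
Change: (-2.720, 1.813) → max |·| = 2.720

2.720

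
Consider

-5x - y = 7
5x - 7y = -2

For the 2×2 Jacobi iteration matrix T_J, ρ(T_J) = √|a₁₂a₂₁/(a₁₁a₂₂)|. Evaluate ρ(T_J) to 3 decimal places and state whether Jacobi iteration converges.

0.378

a₁₂a₂₁/(a₁₁a₂₂) = (-1)·(5) / ((-5)·(-7)) = -0.142857
ρ = √|-0.142857| = √0.142857 = 0.378
ρ < 1, so Jacobi converges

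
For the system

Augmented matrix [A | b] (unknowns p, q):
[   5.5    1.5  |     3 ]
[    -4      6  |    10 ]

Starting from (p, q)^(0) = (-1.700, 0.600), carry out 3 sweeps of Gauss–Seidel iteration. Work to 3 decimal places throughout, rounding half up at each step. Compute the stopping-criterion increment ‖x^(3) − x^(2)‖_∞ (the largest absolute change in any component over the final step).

Iteration 1:
  p = (3 - (1.5)·0.600) / (5.5) = 0.382
  q = (10 - (-4)·0.382) / (6) = 1.921
Iteration 2:
  p = (3 - (1.5)·1.921) / (5.5) = 0.022
  q = (10 - (-4)·0.022) / (6) = 1.681
Iteration 3:
  p = (3 - (1.5)·1.681) / (5.5) = 0.087
  q = (10 - (-4)·0.087) / (6) = 1.725
Change: (0.065, 0.044) → max |·| = 0.065

0.065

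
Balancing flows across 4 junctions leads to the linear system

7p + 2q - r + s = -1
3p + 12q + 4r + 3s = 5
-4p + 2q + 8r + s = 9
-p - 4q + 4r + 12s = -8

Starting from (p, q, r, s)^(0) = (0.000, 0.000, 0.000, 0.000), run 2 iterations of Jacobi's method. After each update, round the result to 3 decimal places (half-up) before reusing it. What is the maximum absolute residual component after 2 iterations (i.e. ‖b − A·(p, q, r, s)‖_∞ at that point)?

1.139

Iteration 1:
  p = (-1 - (2)·0.000 - (-1)·0.000 - (1)·0.000) / (7) = -0.143
  q = (5 - (3)·0.000 - (4)·0.000 - (3)·0.000) / (12) = 0.417
  r = (9 - (-4)·0.000 - (2)·0.000 - (1)·0.000) / (8) = 1.125
  s = (-8 - (-1)·0.000 - (-4)·0.000 - (4)·0.000) / (12) = -0.667
Iteration 2:
  p = (-1 - (2)·0.417 - (-1)·1.125 - (1)·-0.667) / (7) = -0.006
  q = (5 - (3)·-0.143 - (4)·1.125 - (3)·-0.667) / (12) = 0.244
  r = (9 - (-4)·-0.143 - (2)·0.417 - (1)·-0.667) / (8) = 1.033
  s = (-8 - (-1)·-0.143 - (-4)·0.417 - (4)·1.125) / (12) = -0.915
Residual b − A·x = (0.502, 0.703, 1.139, -0.182); ∞-norm = 1.139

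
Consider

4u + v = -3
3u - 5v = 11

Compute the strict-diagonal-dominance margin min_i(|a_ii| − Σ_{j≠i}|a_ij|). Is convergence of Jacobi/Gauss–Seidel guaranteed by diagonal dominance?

2

row 1: |4| − (1) = 3
row 2: |-5| − (3) = 2
minimum over rows = 2 → strictly diagonally dominant (convergence guaranteed)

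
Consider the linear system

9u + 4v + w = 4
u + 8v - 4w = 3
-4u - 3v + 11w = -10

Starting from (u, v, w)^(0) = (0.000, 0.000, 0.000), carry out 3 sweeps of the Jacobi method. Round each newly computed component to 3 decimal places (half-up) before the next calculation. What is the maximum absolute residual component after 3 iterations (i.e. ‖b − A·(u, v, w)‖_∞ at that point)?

1.207

Iteration 1:
  u = (4 - (4)·0.000 - (1)·0.000) / (9) = 0.444
  v = (3 - (1)·0.000 - (-4)·0.000) / (8) = 0.375
  w = (-10 - (-4)·0.000 - (-3)·0.000) / (11) = -0.909
Iteration 2:
  u = (4 - (4)·0.375 - (1)·-0.909) / (9) = 0.379
  v = (3 - (1)·0.444 - (-4)·-0.909) / (8) = -0.135
  w = (-10 - (-4)·0.444 - (-3)·0.375) / (11) = -0.645
Iteration 3:
  u = (4 - (4)·-0.135 - (1)·-0.645) / (9) = 0.576
  v = (3 - (1)·0.379 - (-4)·-0.645) / (8) = 0.005
  w = (-10 - (-4)·0.379 - (-3)·-0.135) / (11) = -0.808
Residual b − A·x = (-0.396, -0.848, 1.207); ∞-norm = 1.207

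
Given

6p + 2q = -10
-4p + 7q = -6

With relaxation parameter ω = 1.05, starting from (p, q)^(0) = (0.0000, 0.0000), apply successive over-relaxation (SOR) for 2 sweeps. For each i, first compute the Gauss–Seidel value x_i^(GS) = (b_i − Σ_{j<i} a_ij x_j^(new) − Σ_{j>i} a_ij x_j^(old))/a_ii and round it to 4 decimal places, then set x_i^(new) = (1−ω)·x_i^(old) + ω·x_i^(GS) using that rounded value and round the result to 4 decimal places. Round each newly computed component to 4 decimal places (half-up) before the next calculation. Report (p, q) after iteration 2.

(-0.9800, -1.3905)

Iteration 1:
  p: GS value = (-10 - (2)·0.0000) / (6) = -1.6667;  p ← (1−ω)·0.0000 + ω·-1.6667 = -1.7500
  q: GS value = (-6 - (-4)·-1.7500) / (7) = -1.8571;  q ← (1−ω)·0.0000 + ω·-1.8571 = -1.9500
Iteration 2:
  p: GS value = (-10 - (2)·-1.9500) / (6) = -1.0167;  p ← (1−ω)·-1.7500 + ω·-1.0167 = -0.9800
  q: GS value = (-6 - (-4)·-0.9800) / (7) = -1.4171;  q ← (1−ω)·-1.9500 + ω·-1.4171 = -1.3905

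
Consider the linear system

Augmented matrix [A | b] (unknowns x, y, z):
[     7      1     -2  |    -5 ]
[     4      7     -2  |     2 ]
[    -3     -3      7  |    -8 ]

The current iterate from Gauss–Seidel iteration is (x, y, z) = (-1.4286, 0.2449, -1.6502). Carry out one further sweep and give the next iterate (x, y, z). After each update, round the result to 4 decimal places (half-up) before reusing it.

(-1.2208, 0.5118, -1.4467)

One sweep:
  x = (-5 - (1)·0.2449 - (-2)·-1.6502) / (7) = -1.2208
  y = (2 - (4)·-1.2208 - (-2)·-1.6502) / (7) = 0.5118
  z = (-8 - (-3)·-1.2208 - (-3)·0.5118) / (7) = -1.4467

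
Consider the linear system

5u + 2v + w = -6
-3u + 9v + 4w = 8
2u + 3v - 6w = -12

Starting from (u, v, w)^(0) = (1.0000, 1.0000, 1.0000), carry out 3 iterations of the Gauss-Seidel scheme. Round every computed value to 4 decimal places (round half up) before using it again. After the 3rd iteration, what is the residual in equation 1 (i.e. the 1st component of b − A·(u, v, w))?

Iteration 1:
  u = (-6 - (2)·1.0000 - (1)·1.0000) / (5) = -1.8000
  v = (8 - (-3)·-1.8000 - (4)·1.0000) / (9) = -0.1556
  w = (-12 - (2)·-1.8000 - (3)·-0.1556) / (-6) = 1.3222
Iteration 2:
  u = (-6 - (2)·-0.1556 - (1)·1.3222) / (5) = -1.4022
  v = (8 - (-3)·-1.4022 - (4)·1.3222) / (9) = -0.1662
  w = (-12 - (2)·-1.4022 - (3)·-0.1662) / (-6) = 1.4495
Iteration 3:
  u = (-6 - (2)·-0.1662 - (1)·1.4495) / (5) = -1.4234
  v = (8 - (-3)·-1.4234 - (4)·1.4495) / (9) = -0.2298
  w = (-12 - (2)·-1.4234 - (3)·-0.2298) / (-6) = 1.4106
Residual b − A·x = (0.1660, 0.1556, -0.0002)

0.1660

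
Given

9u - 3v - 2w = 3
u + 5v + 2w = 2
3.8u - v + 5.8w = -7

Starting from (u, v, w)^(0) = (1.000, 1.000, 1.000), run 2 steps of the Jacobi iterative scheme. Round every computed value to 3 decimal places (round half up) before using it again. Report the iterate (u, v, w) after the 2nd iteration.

(-0.109, 0.898, -1.824)

Iteration 1:
  u = (3 - (-3)·1.000 - (-2)·1.000) / (9) = 0.889
  v = (2 - (1)·1.000 - (2)·1.000) / (5) = -0.200
  w = (-7 - (3.8)·1.000 - (-1)·1.000) / (5.8) = -1.690
Iteration 2:
  u = (3 - (-3)·-0.200 - (-2)·-1.690) / (9) = -0.109
  v = (2 - (1)·0.889 - (2)·-1.690) / (5) = 0.898
  w = (-7 - (3.8)·0.889 - (-1)·-0.200) / (5.8) = -1.824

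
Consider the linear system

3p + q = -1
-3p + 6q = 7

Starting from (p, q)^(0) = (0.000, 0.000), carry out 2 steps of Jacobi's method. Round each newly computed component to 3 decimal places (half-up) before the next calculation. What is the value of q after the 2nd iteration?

Iteration 1:
  p = (-1 - (1)·0.000) / (3) = -0.333
  q = (7 - (-3)·0.000) / (6) = 1.167
Iteration 2:
  p = (-1 - (1)·1.167) / (3) = -0.722
  q = (7 - (-3)·-0.333) / (6) = 1.000

1.000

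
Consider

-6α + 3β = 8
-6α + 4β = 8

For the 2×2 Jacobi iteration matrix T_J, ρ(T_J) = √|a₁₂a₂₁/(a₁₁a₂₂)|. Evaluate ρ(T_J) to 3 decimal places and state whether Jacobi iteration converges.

a₁₂a₂₁/(a₁₁a₂₂) = (3)·(-6) / ((-6)·(4)) = 0.750000
ρ = √|0.750000| = √0.750000 = 0.866
ρ < 1, so Jacobi converges

0.866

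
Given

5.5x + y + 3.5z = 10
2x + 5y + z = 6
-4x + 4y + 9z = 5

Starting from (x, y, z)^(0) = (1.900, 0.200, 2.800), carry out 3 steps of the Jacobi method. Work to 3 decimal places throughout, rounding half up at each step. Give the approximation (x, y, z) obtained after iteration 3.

Iteration 1:
  x = (10 - (1)·0.200 - (3.5)·2.800) / (5.5) = 0.000
  y = (6 - (2)·1.900 - (1)·2.800) / (5) = -0.120
  z = (5 - (-4)·1.900 - (4)·0.200) / (9) = 1.311
Iteration 2:
  x = (10 - (1)·-0.120 - (3.5)·1.311) / (5.5) = 1.006
  y = (6 - (2)·0.000 - (1)·1.311) / (5) = 0.938
  z = (5 - (-4)·0.000 - (4)·-0.120) / (9) = 0.609
Iteration 3:
  x = (10 - (1)·0.938 - (3.5)·0.609) / (5.5) = 1.260
  y = (6 - (2)·1.006 - (1)·0.609) / (5) = 0.676
  z = (5 - (-4)·1.006 - (4)·0.938) / (9) = 0.586

(1.260, 0.676, 0.586)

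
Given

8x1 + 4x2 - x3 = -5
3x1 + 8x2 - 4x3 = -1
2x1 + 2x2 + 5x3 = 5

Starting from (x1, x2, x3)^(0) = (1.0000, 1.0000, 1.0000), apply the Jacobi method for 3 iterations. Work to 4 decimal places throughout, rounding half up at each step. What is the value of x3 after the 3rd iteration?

1.1000

Iteration 1:
  x1 = (-5 - (4)·1.0000 - (-1)·1.0000) / (8) = -1.0000
  x2 = (-1 - (3)·1.0000 - (-4)·1.0000) / (8) = 0.0000
  x3 = (5 - (2)·1.0000 - (2)·1.0000) / (5) = 0.2000
Iteration 2:
  x1 = (-5 - (4)·0.0000 - (-1)·0.2000) / (8) = -0.6000
  x2 = (-1 - (3)·-1.0000 - (-4)·0.2000) / (8) = 0.3500
  x3 = (5 - (2)·-1.0000 - (2)·0.0000) / (5) = 1.4000
Iteration 3:
  x1 = (-5 - (4)·0.3500 - (-1)·1.4000) / (8) = -0.6250
  x2 = (-1 - (3)·-0.6000 - (-4)·1.4000) / (8) = 0.8000
  x3 = (5 - (2)·-0.6000 - (2)·0.3500) / (5) = 1.1000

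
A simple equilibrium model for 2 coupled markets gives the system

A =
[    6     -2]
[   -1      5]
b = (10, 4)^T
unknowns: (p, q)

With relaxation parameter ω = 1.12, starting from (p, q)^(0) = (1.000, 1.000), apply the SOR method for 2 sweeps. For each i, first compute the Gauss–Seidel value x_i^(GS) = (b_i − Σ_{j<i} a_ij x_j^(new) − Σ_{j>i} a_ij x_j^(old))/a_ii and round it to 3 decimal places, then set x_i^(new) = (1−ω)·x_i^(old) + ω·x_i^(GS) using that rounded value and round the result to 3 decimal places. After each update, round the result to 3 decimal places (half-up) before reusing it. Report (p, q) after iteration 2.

Iteration 1:
  p: GS value = (10 - (-2)·1.000) / (6) = 2.000;  p ← (1−ω)·1.000 + ω·2.000 = 2.120
  q: GS value = (4 - (-1)·2.120) / (5) = 1.224;  q ← (1−ω)·1.000 + ω·1.224 = 1.251
Iteration 2:
  p: GS value = (10 - (-2)·1.251) / (6) = 2.084;  p ← (1−ω)·2.120 + ω·2.084 = 2.080
  q: GS value = (4 - (-1)·2.080) / (5) = 1.216;  q ← (1−ω)·1.251 + ω·1.216 = 1.212

(2.080, 1.212)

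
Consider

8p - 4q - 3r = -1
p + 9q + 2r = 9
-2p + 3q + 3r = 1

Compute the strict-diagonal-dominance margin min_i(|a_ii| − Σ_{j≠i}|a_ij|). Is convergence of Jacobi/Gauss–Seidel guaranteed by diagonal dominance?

-2

row 1: |8| − (4+3) = 1
row 2: |9| − (1+2) = 6
row 3: |3| − (2+3) = -2
minimum over rows = -2 → not strictly diagonally dominant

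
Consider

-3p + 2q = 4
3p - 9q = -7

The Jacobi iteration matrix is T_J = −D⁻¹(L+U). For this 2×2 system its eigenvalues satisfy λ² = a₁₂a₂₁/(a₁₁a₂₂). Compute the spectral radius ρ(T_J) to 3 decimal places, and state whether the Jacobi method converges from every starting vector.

a₁₂a₂₁/(a₁₁a₂₂) = (2)·(3) / ((-3)·(-9)) = 0.222222
ρ = √|0.222222| = √0.222222 = 0.471
ρ < 1, so Jacobi converges

0.471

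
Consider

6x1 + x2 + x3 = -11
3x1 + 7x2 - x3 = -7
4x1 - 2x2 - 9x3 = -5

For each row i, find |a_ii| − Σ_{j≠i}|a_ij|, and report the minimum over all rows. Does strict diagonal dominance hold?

row 1: |6| − (1+1) = 4
row 2: |7| − (3+1) = 3
row 3: |-9| − (4+2) = 3
minimum over rows = 3 → strictly diagonally dominant (convergence guaranteed)

3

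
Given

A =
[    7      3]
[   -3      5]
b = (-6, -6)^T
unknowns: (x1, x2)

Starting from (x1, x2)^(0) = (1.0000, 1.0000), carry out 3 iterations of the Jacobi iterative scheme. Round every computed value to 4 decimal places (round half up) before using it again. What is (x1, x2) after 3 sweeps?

Iteration 1:
  x1 = (-6 - (3)·1.0000) / (7) = -1.2857
  x2 = (-6 - (-3)·1.0000) / (5) = -0.6000
Iteration 2:
  x1 = (-6 - (3)·-0.6000) / (7) = -0.6000
  x2 = (-6 - (-3)·-1.2857) / (5) = -1.9714
Iteration 3:
  x1 = (-6 - (3)·-1.9714) / (7) = -0.0123
  x2 = (-6 - (-3)·-0.6000) / (5) = -1.5600

(-0.0123, -1.5600)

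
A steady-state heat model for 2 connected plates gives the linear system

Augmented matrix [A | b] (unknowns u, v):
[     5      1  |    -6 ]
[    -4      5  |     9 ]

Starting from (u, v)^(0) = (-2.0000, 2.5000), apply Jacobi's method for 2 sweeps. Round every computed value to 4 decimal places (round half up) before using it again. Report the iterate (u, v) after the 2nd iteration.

Iteration 1:
  u = (-6 - (1)·2.5000) / (5) = -1.7000
  v = (9 - (-4)·-2.0000) / (5) = 0.2000
Iteration 2:
  u = (-6 - (1)·0.2000) / (5) = -1.2400
  v = (9 - (-4)·-1.7000) / (5) = 0.4400

(-1.2400, 0.4400)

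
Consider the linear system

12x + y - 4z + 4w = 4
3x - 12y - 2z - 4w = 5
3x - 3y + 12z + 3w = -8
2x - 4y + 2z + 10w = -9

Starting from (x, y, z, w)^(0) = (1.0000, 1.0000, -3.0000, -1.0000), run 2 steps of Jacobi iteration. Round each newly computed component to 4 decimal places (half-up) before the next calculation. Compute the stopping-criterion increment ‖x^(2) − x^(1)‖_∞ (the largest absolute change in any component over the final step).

1.0848

Iteration 1:
  x = (4 - (1)·1.0000 - (-4)·-3.0000 - (4)·-1.0000) / (12) = -0.4167
  y = (5 - (3)·1.0000 - (-2)·-3.0000 - (-4)·-1.0000) / (-12) = 0.6667
  z = (-8 - (3)·1.0000 - (-3)·1.0000 - (3)·-1.0000) / (12) = -0.4167
  w = (-9 - (2)·1.0000 - (-4)·1.0000 - (2)·-3.0000) / (10) = -0.1000
Iteration 2:
  x = (4 - (1)·0.6667 - (-4)·-0.4167 - (4)·-0.1000) / (12) = 0.1722
  y = (5 - (3)·-0.4167 - (-2)·-0.4167 - (-4)·-0.1000) / (-12) = -0.4181
  z = (-8 - (3)·-0.4167 - (-3)·0.6667 - (3)·-0.1000) / (12) = -0.3708
  w = (-9 - (2)·-0.4167 - (-4)·0.6667 - (2)·-0.4167) / (10) = -0.4666
Change: (0.5889, -1.0848, 0.0459, -0.3666) → max |·| = 1.0848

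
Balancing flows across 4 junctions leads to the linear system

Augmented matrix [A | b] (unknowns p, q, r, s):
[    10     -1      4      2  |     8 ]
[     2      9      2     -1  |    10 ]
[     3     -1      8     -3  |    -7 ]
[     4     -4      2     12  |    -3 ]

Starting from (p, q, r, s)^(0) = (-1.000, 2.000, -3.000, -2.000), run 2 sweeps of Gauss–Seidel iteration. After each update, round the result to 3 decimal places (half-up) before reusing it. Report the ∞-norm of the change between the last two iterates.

0.872

Iteration 1:
  p = (8 - (-1)·2.000 - (4)·-3.000 - (2)·-2.000) / (10) = 2.600
  q = (10 - (2)·2.600 - (2)·-3.000 - (-1)·-2.000) / (9) = 0.978
  r = (-7 - (3)·2.600 - (-1)·0.978 - (-3)·-2.000) / (8) = -2.478
  s = (-3 - (4)·2.600 - (-4)·0.978 - (2)·-2.478) / (12) = -0.378
Iteration 2:
  p = (8 - (-1)·0.978 - (4)·-2.478 - (2)·-0.378) / (10) = 1.965
  q = (10 - (2)·1.965 - (2)·-2.478 - (-1)·-0.378) / (9) = 1.183
  r = (-7 - (3)·1.965 - (-1)·1.183 - (-3)·-0.378) / (8) = -1.606
  s = (-3 - (4)·1.965 - (-4)·1.183 - (2)·-1.606) / (12) = -0.243
Change: (-0.635, 0.205, 0.872, 0.135) → max |·| = 0.872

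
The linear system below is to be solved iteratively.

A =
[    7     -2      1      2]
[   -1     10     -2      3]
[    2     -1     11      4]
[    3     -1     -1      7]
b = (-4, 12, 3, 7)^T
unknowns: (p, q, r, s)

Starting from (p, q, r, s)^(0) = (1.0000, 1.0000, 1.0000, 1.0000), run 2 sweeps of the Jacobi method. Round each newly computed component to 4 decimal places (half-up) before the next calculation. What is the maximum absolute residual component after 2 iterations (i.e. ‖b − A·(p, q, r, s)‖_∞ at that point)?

Iteration 1:
  p = (-4 - (-2)·1.0000 - (1)·1.0000 - (2)·1.0000) / (7) = -0.7143
  q = (12 - (-1)·1.0000 - (-2)·1.0000 - (3)·1.0000) / (10) = 1.2000
  r = (3 - (2)·1.0000 - (-1)·1.0000 - (4)·1.0000) / (11) = -0.1818
  s = (7 - (3)·1.0000 - (-1)·1.0000 - (-1)·1.0000) / (7) = 0.8571
Iteration 2:
  p = (-4 - (-2)·1.2000 - (1)·-0.1818 - (2)·0.8571) / (7) = -0.4475
  q = (12 - (-1)·-0.7143 - (-2)·-0.1818 - (3)·0.8571) / (10) = 0.8351
  r = (3 - (2)·-0.7143 - (-1)·1.2000 - (4)·0.8571) / (11) = 0.2000
  s = (7 - (3)·-0.7143 - (-1)·1.2000 - (-1)·-0.1818) / (7) = 1.4516
Residual b − A·x = (-2.3005, -0.7533, -3.2763, -0.7836); ∞-norm = 3.2763

3.2763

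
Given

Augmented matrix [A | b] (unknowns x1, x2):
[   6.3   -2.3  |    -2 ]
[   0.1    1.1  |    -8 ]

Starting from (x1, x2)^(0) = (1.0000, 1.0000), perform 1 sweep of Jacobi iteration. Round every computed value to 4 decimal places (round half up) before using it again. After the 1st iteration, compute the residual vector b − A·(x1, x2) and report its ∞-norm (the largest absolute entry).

19.2362

Iteration 1:
  x1 = (-2 - (-2.3)·1.0000) / (6.3) = 0.0476
  x2 = (-8 - (0.1)·1.0000) / (1.1) = -7.3636
Residual b − A·x = (-19.2362, 0.0952); ∞-norm = 19.2362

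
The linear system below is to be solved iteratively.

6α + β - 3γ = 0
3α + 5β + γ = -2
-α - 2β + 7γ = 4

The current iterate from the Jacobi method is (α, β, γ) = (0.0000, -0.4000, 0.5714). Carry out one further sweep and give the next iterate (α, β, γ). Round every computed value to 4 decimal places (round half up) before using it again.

(0.3524, -0.5143, 0.4571)

One sweep:
  α = (0 - (1)·-0.4000 - (-3)·0.5714) / (6) = 0.3524
  β = (-2 - (3)·0.0000 - (1)·0.5714) / (5) = -0.5143
  γ = (4 - (-1)·0.0000 - (-2)·-0.4000) / (7) = 0.4571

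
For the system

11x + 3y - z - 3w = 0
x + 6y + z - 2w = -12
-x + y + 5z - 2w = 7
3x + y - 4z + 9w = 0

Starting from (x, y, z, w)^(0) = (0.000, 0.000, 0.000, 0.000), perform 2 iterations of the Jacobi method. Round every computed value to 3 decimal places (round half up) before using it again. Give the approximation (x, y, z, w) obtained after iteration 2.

Iteration 1:
  x = (0 - (3)·0.000 - (-1)·0.000 - (-3)·0.000) / (11) = 0.000
  y = (-12 - (1)·0.000 - (1)·0.000 - (-2)·0.000) / (6) = -2.000
  z = (7 - (-1)·0.000 - (1)·0.000 - (-2)·0.000) / (5) = 1.400
  w = (0 - (3)·0.000 - (1)·0.000 - (-4)·0.000) / (9) = 0.000
Iteration 2:
  x = (0 - (3)·-2.000 - (-1)·1.400 - (-3)·0.000) / (11) = 0.673
  y = (-12 - (1)·0.000 - (1)·1.400 - (-2)·0.000) / (6) = -2.233
  z = (7 - (-1)·0.000 - (1)·-2.000 - (-2)·0.000) / (5) = 1.800
  w = (0 - (3)·0.000 - (1)·-2.000 - (-4)·1.400) / (9) = 0.844

(0.673, -2.233, 1.800, 0.844)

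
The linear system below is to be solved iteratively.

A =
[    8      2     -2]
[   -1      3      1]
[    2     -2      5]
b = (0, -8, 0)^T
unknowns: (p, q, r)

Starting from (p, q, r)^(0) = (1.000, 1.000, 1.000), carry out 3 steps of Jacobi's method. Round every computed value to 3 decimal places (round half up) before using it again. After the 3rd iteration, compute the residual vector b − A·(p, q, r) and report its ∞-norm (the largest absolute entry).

Iteration 1:
  p = (0 - (2)·1.000 - (-2)·1.000) / (8) = 0.000
  q = (-8 - (-1)·1.000 - (1)·1.000) / (3) = -2.667
  r = (0 - (2)·1.000 - (-2)·1.000) / (5) = 0.000
Iteration 2:
  p = (0 - (2)·-2.667 - (-2)·0.000) / (8) = 0.667
  q = (-8 - (-1)·0.000 - (1)·0.000) / (3) = -2.667
  r = (0 - (2)·0.000 - (-2)·-2.667) / (5) = -1.067
Iteration 3:
  p = (0 - (2)·-2.667 - (-2)·-1.067) / (8) = 0.400
  q = (-8 - (-1)·0.667 - (1)·-1.067) / (3) = -2.089
  r = (0 - (2)·0.667 - (-2)·-2.667) / (5) = -1.334
Residual b − A·x = (-1.690, 0.001, 1.692); ∞-norm = 1.692

1.692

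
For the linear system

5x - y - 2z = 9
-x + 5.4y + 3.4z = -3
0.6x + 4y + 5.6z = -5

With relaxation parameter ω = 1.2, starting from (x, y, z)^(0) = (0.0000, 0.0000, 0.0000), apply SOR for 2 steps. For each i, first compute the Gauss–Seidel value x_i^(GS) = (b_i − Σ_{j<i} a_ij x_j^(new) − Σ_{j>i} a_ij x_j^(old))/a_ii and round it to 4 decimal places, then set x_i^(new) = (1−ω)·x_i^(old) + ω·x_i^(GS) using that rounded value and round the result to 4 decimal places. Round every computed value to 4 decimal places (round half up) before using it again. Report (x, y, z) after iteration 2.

Iteration 1:
  x: GS value = (9 - (-1)·0.0000 - (-2)·0.0000) / (5) = 1.8000;  x ← (1−ω)·0.0000 + ω·1.8000 = 2.1600
  y: GS value = (-3 - (-1)·2.1600 - (3.4)·0.0000) / (5.4) = -0.1556;  y ← (1−ω)·0.0000 + ω·-0.1556 = -0.1867
  z: GS value = (-5 - (0.6)·2.1600 - (4)·-0.1867) / (5.6) = -0.9909;  z ← (1−ω)·0.0000 + ω·-0.9909 = -1.1891
Iteration 2:
  x: GS value = (9 - (-1)·-0.1867 - (-2)·-1.1891) / (5) = 1.2870;  x ← (1−ω)·2.1600 + ω·1.2870 = 1.1124
  y: GS value = (-3 - (-1)·1.1124 - (3.4)·-1.1891) / (5.4) = 0.3991;  y ← (1−ω)·-0.1867 + ω·0.3991 = 0.5163
  z: GS value = (-5 - (0.6)·1.1124 - (4)·0.5163) / (5.6) = -1.3808;  z ← (1−ω)·-1.1891 + ω·-1.3808 = -1.4191

(1.1124, 0.5163, -1.4191)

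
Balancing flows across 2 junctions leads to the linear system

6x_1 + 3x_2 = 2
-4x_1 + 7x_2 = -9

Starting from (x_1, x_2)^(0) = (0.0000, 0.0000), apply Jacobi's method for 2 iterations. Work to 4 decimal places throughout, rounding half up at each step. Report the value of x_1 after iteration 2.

0.9762

Iteration 1:
  x_1 = (2 - (3)·0.0000) / (6) = 0.3333
  x_2 = (-9 - (-4)·0.0000) / (7) = -1.2857
Iteration 2:
  x_1 = (2 - (3)·-1.2857) / (6) = 0.9762
  x_2 = (-9 - (-4)·0.3333) / (7) = -1.0953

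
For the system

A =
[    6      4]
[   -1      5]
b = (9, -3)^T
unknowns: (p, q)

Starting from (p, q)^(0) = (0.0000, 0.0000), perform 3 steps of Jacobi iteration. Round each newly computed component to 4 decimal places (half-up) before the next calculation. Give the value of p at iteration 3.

Iteration 1:
  p = (9 - (4)·0.0000) / (6) = 1.5000
  q = (-3 - (-1)·0.0000) / (5) = -0.6000
Iteration 2:
  p = (9 - (4)·-0.6000) / (6) = 1.9000
  q = (-3 - (-1)·1.5000) / (5) = -0.3000
Iteration 3:
  p = (9 - (4)·-0.3000) / (6) = 1.7000
  q = (-3 - (-1)·1.9000) / (5) = -0.2200

1.7000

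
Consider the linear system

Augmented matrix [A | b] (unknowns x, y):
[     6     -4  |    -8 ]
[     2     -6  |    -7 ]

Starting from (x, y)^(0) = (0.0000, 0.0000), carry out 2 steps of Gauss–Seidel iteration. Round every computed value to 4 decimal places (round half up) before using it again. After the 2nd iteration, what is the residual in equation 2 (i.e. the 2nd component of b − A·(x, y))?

0.0000

Iteration 1:
  x = (-8 - (-4)·0.0000) / (6) = -1.3333
  y = (-7 - (2)·-1.3333) / (-6) = 0.7222
Iteration 2:
  x = (-8 - (-4)·0.7222) / (6) = -0.8519
  y = (-7 - (2)·-0.8519) / (-6) = 0.8827
Residual b − A·x = (0.6422, 0.0000)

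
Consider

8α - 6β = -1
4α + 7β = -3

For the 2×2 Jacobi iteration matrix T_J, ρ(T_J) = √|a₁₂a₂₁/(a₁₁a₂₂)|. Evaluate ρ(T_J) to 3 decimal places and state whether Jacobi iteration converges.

0.655

a₁₂a₂₁/(a₁₁a₂₂) = (-6)·(4) / ((8)·(7)) = -0.428571
ρ = √|-0.428571| = √0.428571 = 0.655
ρ < 1, so Jacobi converges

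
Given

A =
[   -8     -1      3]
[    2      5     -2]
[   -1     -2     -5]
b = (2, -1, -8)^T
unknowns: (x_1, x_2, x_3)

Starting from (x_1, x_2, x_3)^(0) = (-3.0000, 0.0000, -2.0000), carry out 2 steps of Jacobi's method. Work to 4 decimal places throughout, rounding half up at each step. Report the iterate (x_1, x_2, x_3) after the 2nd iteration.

(0.5500, 1.0800, 1.7200)

Iteration 1:
  x_1 = (2 - (-1)·0.0000 - (3)·-2.0000) / (-8) = -1.0000
  x_2 = (-1 - (2)·-3.0000 - (-2)·-2.0000) / (5) = 0.2000
  x_3 = (-8 - (-1)·-3.0000 - (-2)·0.0000) / (-5) = 2.2000
Iteration 2:
  x_1 = (2 - (-1)·0.2000 - (3)·2.2000) / (-8) = 0.5500
  x_2 = (-1 - (2)·-1.0000 - (-2)·2.2000) / (5) = 1.0800
  x_3 = (-8 - (-1)·-1.0000 - (-2)·0.2000) / (-5) = 1.7200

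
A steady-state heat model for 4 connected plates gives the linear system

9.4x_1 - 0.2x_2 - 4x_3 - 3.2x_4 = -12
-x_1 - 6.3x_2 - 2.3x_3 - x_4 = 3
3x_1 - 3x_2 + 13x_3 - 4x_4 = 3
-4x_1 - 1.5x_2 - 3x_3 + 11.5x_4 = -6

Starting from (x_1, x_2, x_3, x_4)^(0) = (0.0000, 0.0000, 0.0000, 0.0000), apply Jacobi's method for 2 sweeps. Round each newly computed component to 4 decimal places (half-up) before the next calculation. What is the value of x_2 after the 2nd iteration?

Iteration 1:
  x_1 = (-12 - (-0.2)·0.0000 - (-4)·0.0000 - (-3.2)·0.0000) / (9.4) = -1.2766
  x_2 = (3 - (-1)·0.0000 - (-2.3)·0.0000 - (-1)·0.0000) / (-6.3) = -0.4762
  x_3 = (3 - (3)·0.0000 - (-3)·0.0000 - (-4)·0.0000) / (13) = 0.2308
  x_4 = (-6 - (-4)·0.0000 - (-1.5)·0.0000 - (-3)·0.0000) / (11.5) = -0.5217
Iteration 2:
  x_1 = (-12 - (-0.2)·-0.4762 - (-4)·0.2308 - (-3.2)·-0.5217) / (9.4) = -1.3661
  x_2 = (3 - (-1)·-1.2766 - (-2.3)·0.2308 - (-1)·-0.5217) / (-6.3) = -0.2750
  x_3 = (3 - (3)·-1.2766 - (-3)·-0.4762 - (-4)·-0.5217) / (13) = 0.2550
  x_4 = (-6 - (-4)·-1.2766 - (-1.5)·-0.4762 - (-3)·0.2308) / (11.5) = -0.9677

-0.2750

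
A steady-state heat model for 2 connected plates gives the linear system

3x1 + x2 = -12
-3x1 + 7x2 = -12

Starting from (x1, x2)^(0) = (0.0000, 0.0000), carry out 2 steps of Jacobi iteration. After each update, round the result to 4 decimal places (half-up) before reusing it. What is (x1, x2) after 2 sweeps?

Iteration 1:
  x1 = (-12 - (1)·0.0000) / (3) = -4.0000
  x2 = (-12 - (-3)·0.0000) / (7) = -1.7143
Iteration 2:
  x1 = (-12 - (1)·-1.7143) / (3) = -3.4286
  x2 = (-12 - (-3)·-4.0000) / (7) = -3.4286

(-3.4286, -3.4286)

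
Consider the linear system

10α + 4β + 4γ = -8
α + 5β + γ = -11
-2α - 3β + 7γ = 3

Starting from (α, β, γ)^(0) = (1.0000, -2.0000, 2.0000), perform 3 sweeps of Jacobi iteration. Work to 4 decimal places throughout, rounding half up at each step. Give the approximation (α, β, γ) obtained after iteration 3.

Iteration 1:
  α = (-8 - (4)·-2.0000 - (4)·2.0000) / (10) = -0.8000
  β = (-11 - (1)·1.0000 - (1)·2.0000) / (5) = -2.8000
  γ = (3 - (-2)·1.0000 - (-3)·-2.0000) / (7) = -0.1429
Iteration 2:
  α = (-8 - (4)·-2.8000 - (4)·-0.1429) / (10) = 0.3772
  β = (-11 - (1)·-0.8000 - (1)·-0.1429) / (5) = -2.0114
  γ = (3 - (-2)·-0.8000 - (-3)·-2.8000) / (7) = -1.0000
Iteration 3:
  α = (-8 - (4)·-2.0114 - (4)·-1.0000) / (10) = 0.4046
  β = (-11 - (1)·0.3772 - (1)·-1.0000) / (5) = -2.0754
  γ = (3 - (-2)·0.3772 - (-3)·-2.0114) / (7) = -0.3257

(0.4046, -2.0754, -0.3257)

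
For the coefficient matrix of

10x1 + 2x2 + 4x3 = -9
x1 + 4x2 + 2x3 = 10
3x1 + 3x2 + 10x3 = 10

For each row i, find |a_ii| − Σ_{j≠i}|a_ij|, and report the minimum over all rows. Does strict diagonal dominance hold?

1

row 1: |10| − (2+4) = 4
row 2: |4| − (1+2) = 1
row 3: |10| − (3+3) = 4
minimum over rows = 1 → strictly diagonally dominant (convergence guaranteed)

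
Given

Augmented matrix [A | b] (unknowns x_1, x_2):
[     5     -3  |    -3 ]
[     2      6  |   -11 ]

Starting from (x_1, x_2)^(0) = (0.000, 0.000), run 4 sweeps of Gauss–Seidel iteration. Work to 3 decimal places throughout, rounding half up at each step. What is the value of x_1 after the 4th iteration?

-1.423

Iteration 1:
  x_1 = (-3 - (-3)·0.000) / (5) = -0.600
  x_2 = (-11 - (2)·-0.600) / (6) = -1.633
Iteration 2:
  x_1 = (-3 - (-3)·-1.633) / (5) = -1.580
  x_2 = (-11 - (2)·-1.580) / (6) = -1.307
Iteration 3:
  x_1 = (-3 - (-3)·-1.307) / (5) = -1.384
  x_2 = (-11 - (2)·-1.384) / (6) = -1.372
Iteration 4:
  x_1 = (-3 - (-3)·-1.372) / (5) = -1.423
  x_2 = (-11 - (2)·-1.423) / (6) = -1.359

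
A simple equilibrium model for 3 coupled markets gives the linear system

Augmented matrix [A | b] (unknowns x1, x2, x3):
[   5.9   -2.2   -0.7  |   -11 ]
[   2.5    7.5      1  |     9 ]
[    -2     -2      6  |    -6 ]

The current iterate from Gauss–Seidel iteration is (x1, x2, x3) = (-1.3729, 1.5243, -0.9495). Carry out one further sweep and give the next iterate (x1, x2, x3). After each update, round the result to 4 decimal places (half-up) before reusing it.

One sweep:
  x1 = (-11 - (-2.2)·1.5243 - (-0.7)·-0.9495) / (5.9) = -1.4087
  x2 = (9 - (2.5)·-1.4087 - (1)·-0.9495) / (7.5) = 1.7962
  x3 = (-6 - (-2)·-1.4087 - (-2)·1.7962) / (6) = -0.8708

(-1.4087, 1.7962, -0.8708)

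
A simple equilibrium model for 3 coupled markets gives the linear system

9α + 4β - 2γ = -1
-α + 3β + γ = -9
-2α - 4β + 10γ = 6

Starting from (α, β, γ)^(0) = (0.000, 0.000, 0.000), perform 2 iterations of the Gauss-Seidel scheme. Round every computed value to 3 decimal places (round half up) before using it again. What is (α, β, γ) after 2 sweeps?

Iteration 1:
  α = (-1 - (4)·0.000 - (-2)·0.000) / (9) = -0.111
  β = (-9 - (-1)·-0.111 - (1)·0.000) / (3) = -3.037
  γ = (6 - (-2)·-0.111 - (-4)·-3.037) / (10) = -0.637
Iteration 2:
  α = (-1 - (4)·-3.037 - (-2)·-0.637) / (9) = 1.097
  β = (-9 - (-1)·1.097 - (1)·-0.637) / (3) = -2.422
  γ = (6 - (-2)·1.097 - (-4)·-2.422) / (10) = -0.149

(1.097, -2.422, -0.149)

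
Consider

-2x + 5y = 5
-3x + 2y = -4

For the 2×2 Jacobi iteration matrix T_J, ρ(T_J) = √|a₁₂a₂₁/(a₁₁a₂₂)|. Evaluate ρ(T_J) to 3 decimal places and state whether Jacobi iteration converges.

a₁₂a₂₁/(a₁₁a₂₂) = (5)·(-3) / ((-2)·(2)) = 3.750000
ρ = √|3.750000| = √3.750000 = 1.936
ρ > 1, so Jacobi diverges

1.936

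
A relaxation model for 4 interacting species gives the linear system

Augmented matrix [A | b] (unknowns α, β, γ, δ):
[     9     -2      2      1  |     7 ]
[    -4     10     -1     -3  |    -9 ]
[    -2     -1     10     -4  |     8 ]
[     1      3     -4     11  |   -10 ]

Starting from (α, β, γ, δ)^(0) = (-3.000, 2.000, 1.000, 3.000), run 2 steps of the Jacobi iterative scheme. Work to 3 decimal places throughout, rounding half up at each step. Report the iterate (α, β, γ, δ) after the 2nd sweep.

Iteration 1:
  α = (7 - (-2)·2.000 - (2)·1.000 - (1)·3.000) / (9) = 0.667
  β = (-9 - (-4)·-3.000 - (-1)·1.000 - (-3)·3.000) / (10) = -1.100
  γ = (8 - (-2)·-3.000 - (-1)·2.000 - (-4)·3.000) / (10) = 1.600
  δ = (-10 - (1)·-3.000 - (3)·2.000 - (-4)·1.000) / (11) = -0.818
Iteration 2:
  α = (7 - (-2)·-1.100 - (2)·1.600 - (1)·-0.818) / (9) = 0.269
  β = (-9 - (-4)·0.667 - (-1)·1.600 - (-3)·-0.818) / (10) = -0.719
  γ = (8 - (-2)·0.667 - (-1)·-1.100 - (-4)·-0.818) / (10) = 0.496
  δ = (-10 - (1)·0.667 - (3)·-1.100 - (-4)·1.600) / (11) = -0.088

(0.269, -0.719, 0.496, -0.088)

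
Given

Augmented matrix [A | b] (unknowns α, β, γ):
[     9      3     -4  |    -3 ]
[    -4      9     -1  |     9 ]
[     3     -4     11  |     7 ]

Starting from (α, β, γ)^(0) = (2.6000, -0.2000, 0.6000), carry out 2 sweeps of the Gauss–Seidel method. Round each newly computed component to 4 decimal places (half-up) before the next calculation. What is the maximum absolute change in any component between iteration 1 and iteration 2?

0.2337

Iteration 1:
  α = (-3 - (3)·-0.2000 - (-4)·0.6000) / (9) = 0.0000
  β = (9 - (-4)·0.0000 - (-1)·0.6000) / (9) = 1.0667
  γ = (7 - (3)·0.0000 - (-4)·1.0667) / (11) = 1.0243
Iteration 2:
  α = (-3 - (3)·1.0667 - (-4)·1.0243) / (9) = -0.2337
  β = (9 - (-4)·-0.2337 - (-1)·1.0243) / (9) = 1.0099
  γ = (7 - (3)·-0.2337 - (-4)·1.0099) / (11) = 1.0673
Change: (-0.2337, -0.0568, 0.0430) → max |·| = 0.2337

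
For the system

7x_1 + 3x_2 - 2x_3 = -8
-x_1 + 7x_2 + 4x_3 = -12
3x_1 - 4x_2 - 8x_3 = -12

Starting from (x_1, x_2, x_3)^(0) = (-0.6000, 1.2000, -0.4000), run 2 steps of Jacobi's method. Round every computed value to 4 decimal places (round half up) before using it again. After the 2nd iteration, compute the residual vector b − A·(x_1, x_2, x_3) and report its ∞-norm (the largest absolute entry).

Iteration 1:
  x_1 = (-8 - (3)·1.2000 - (-2)·-0.4000) / (7) = -1.7714
  x_2 = (-12 - (-1)·-0.6000 - (4)·-0.4000) / (7) = -1.5714
  x_3 = (-12 - (3)·-0.6000 - (-4)·1.2000) / (-8) = 0.6750
Iteration 2:
  x_1 = (-8 - (3)·-1.5714 - (-2)·0.6750) / (7) = -0.2765
  x_2 = (-12 - (-1)·-1.7714 - (4)·0.6750) / (7) = -2.3531
  x_3 = (-12 - (3)·-1.7714 - (-4)·-1.5714) / (-8) = 1.6214
Residual b − A·x = (4.2376, -2.2904, -7.6117); ∞-norm = 7.6117

7.6117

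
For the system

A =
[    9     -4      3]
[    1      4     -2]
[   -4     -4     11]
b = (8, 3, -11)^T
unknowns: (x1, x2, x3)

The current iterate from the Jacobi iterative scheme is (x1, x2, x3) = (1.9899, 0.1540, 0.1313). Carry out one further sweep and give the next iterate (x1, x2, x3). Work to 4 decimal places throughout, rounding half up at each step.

One sweep:
  x1 = (8 - (-4)·0.1540 - (3)·0.1313) / (9) = 0.9136
  x2 = (3 - (1)·1.9899 - (-2)·0.1313) / (4) = 0.3182
  x3 = (-11 - (-4)·1.9899 - (-4)·0.1540) / (11) = -0.2204

(0.9136, 0.3182, -0.2204)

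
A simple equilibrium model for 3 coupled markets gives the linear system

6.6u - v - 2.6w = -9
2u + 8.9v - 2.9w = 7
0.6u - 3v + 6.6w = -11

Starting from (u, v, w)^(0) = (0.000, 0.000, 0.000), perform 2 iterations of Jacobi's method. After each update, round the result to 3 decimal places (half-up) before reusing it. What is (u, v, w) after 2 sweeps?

Iteration 1:
  u = (-9 - (-1)·0.000 - (-2.6)·0.000) / (6.6) = -1.364
  v = (7 - (2)·0.000 - (-2.9)·0.000) / (8.9) = 0.787
  w = (-11 - (0.6)·0.000 - (-3)·0.000) / (6.6) = -1.667
Iteration 2:
  u = (-9 - (-1)·0.787 - (-2.6)·-1.667) / (6.6) = -1.901
  v = (7 - (2)·-1.364 - (-2.9)·-1.667) / (8.9) = 0.550
  w = (-11 - (0.6)·-1.364 - (-3)·0.787) / (6.6) = -1.185

(-1.901, 0.550, -1.185)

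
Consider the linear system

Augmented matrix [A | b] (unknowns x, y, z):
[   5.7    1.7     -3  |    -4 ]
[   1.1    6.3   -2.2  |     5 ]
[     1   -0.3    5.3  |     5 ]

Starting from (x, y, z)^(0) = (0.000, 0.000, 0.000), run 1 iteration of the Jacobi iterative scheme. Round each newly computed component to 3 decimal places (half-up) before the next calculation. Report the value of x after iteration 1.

Iteration 1:
  x = (-4 - (1.7)·0.000 - (-3)·0.000) / (5.7) = -0.702
  y = (5 - (1.1)·0.000 - (-2.2)·0.000) / (6.3) = 0.794
  z = (5 - (1)·0.000 - (-0.3)·0.000) / (5.3) = 0.943

-0.702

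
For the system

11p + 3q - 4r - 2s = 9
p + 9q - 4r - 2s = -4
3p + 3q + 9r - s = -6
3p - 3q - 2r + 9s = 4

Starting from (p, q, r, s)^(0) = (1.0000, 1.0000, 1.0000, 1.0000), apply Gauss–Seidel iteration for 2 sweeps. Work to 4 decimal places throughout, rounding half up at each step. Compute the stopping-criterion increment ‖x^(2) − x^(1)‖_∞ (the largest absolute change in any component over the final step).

1.0380

Iteration 1:
  p = (9 - (3)·1.0000 - (-4)·1.0000 - (-2)·1.0000) / (11) = 1.0909
  q = (-4 - (1)·1.0909 - (-4)·1.0000 - (-2)·1.0000) / (9) = 0.1010
  r = (-6 - (3)·1.0909 - (3)·0.1010 - (-1)·1.0000) / (9) = -0.9529
  s = (4 - (3)·1.0909 - (-3)·0.1010 - (-2)·-0.9529) / (9) = -0.0973
Iteration 2:
  p = (9 - (3)·0.1010 - (-4)·-0.9529 - (-2)·-0.0973) / (11) = 0.4264
  q = (-4 - (1)·0.4264 - (-4)·-0.9529 - (-2)·-0.0973) / (9) = -0.9370
  r = (-6 - (3)·0.4264 - (3)·-0.9370 - (-1)·-0.0973) / (9) = -0.5073
  s = (4 - (3)·0.4264 - (-3)·-0.9370 - (-2)·-0.5073) / (9) = -0.1228
Change: (-0.6645, -1.0380, 0.4456, -0.0255) → max |·| = 1.0380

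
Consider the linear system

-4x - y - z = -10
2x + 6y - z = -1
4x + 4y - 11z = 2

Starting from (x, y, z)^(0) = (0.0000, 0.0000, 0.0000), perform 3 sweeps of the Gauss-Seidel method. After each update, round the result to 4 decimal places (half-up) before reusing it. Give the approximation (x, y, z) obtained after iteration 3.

(2.6420, -0.9766, 0.4238)

Iteration 1:
  x = (-10 - (-1)·0.0000 - (-1)·0.0000) / (-4) = 2.5000
  y = (-1 - (2)·2.5000 - (-1)·0.0000) / (6) = -1.0000
  z = (2 - (4)·2.5000 - (4)·-1.0000) / (-11) = 0.3636
Iteration 2:
  x = (-10 - (-1)·-1.0000 - (-1)·0.3636) / (-4) = 2.6591
  y = (-1 - (2)·2.6591 - (-1)·0.3636) / (6) = -0.9924
  z = (2 - (4)·2.6591 - (4)·-0.9924) / (-11) = 0.4243
Iteration 3:
  x = (-10 - (-1)·-0.9924 - (-1)·0.4243) / (-4) = 2.6420
  y = (-1 - (2)·2.6420 - (-1)·0.4243) / (6) = -0.9766
  z = (2 - (4)·2.6420 - (4)·-0.9766) / (-11) = 0.4238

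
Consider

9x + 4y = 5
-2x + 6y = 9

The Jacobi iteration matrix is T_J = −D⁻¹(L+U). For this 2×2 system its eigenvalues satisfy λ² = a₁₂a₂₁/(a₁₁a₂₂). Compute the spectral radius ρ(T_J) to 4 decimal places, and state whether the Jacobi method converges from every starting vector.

0.3849

a₁₂a₂₁/(a₁₁a₂₂) = (4)·(-2) / ((9)·(6)) = -0.148148
ρ = √|-0.148148| = √0.148148 = 0.3849
ρ < 1, so Jacobi converges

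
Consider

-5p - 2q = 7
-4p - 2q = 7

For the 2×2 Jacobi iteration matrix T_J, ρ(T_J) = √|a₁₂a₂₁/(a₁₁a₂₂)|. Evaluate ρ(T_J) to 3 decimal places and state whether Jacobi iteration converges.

0.894

a₁₂a₂₁/(a₁₁a₂₂) = (-2)·(-4) / ((-5)·(-2)) = 0.800000
ρ = √|0.800000| = √0.800000 = 0.894
ρ < 1, so Jacobi converges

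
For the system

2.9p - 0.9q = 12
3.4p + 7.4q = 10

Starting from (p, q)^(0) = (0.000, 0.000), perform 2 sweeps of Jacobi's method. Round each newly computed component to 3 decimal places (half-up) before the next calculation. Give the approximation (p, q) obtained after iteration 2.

(4.557, -0.550)

Iteration 1:
  p = (12 - (-0.9)·0.000) / (2.9) = 4.138
  q = (10 - (3.4)·0.000) / (7.4) = 1.351
Iteration 2:
  p = (12 - (-0.9)·1.351) / (2.9) = 4.557
  q = (10 - (3.4)·4.138) / (7.4) = -0.550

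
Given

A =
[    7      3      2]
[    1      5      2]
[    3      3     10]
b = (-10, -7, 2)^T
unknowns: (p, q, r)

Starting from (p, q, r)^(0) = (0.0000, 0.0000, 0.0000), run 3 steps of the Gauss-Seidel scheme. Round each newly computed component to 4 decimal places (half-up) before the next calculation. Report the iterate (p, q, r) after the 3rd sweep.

(-1.0628, -1.5994, 0.9987)

Iteration 1:
  p = (-10 - (3)·0.0000 - (2)·0.0000) / (7) = -1.4286
  q = (-7 - (1)·-1.4286 - (2)·0.0000) / (5) = -1.1143
  r = (2 - (3)·-1.4286 - (3)·-1.1143) / (10) = 0.9629
Iteration 2:
  p = (-10 - (3)·-1.1143 - (2)·0.9629) / (7) = -1.2261
  q = (-7 - (1)·-1.2261 - (2)·0.9629) / (5) = -1.5399
  r = (2 - (3)·-1.2261 - (3)·-1.5399) / (10) = 1.0298
Iteration 3:
  p = (-10 - (3)·-1.5399 - (2)·1.0298) / (7) = -1.0628
  q = (-7 - (1)·-1.0628 - (2)·1.0298) / (5) = -1.5994
  r = (2 - (3)·-1.0628 - (3)·-1.5994) / (10) = 0.9987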